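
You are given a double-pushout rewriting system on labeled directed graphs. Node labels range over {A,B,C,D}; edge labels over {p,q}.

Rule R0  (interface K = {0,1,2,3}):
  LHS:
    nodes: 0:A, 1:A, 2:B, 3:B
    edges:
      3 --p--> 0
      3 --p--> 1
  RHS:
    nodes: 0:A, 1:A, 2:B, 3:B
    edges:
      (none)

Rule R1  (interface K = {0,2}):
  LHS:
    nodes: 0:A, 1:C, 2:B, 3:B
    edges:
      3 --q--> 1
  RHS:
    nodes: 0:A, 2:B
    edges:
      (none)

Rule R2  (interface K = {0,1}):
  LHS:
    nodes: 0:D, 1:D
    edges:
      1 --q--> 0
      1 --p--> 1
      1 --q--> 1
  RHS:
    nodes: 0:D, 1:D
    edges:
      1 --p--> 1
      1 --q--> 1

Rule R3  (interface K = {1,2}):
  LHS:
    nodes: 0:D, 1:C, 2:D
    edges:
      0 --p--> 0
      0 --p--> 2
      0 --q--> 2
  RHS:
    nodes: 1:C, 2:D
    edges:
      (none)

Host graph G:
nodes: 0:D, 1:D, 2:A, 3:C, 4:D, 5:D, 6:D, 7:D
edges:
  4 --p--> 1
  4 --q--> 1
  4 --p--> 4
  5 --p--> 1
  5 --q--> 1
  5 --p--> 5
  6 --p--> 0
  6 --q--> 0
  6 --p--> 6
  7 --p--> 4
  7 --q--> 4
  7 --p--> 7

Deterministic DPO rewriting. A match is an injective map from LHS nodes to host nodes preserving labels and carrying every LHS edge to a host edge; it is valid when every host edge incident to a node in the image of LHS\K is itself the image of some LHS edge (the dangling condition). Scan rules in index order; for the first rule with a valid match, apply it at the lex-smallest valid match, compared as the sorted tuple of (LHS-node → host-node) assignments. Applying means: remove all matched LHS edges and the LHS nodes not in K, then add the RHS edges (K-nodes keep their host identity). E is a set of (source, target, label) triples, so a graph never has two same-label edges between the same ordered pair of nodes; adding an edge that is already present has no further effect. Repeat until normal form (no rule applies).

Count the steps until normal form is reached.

Answer: 4

Rewrite trace:
start.  V:8 E:12  edges: 4-p->1 4-q->1 4-p->4 5-p->1 5-q->1 5-p->5 6-p->0 6-q->0 6-p->6 7-p->4 7-q->4 7-p->7
1. fire R3 via {0↦5, 1↦3, 2↦1}  →  V:7 E:9  edges: 4-p->1 4-q->1 4-p->4 6-p->0 6-q->0 6-p->6 7-p->4 7-q->4 7-p->7
2. fire R3 via {0↦6, 1↦3, 2↦0}  →  V:6 E:6  edges: 4-p->1 4-q->1 4-p->4 7-p->4 7-q->4 7-p->7
3. fire R3 via {0↦7, 1↦3, 2↦4}  →  V:5 E:3  edges: 4-p->1 4-q->1 4-p->4
4. fire R3 via {0↦4, 1↦3, 2↦1}  →  V:4 E:0  edges: ∅
normal form: no rule applies after step 4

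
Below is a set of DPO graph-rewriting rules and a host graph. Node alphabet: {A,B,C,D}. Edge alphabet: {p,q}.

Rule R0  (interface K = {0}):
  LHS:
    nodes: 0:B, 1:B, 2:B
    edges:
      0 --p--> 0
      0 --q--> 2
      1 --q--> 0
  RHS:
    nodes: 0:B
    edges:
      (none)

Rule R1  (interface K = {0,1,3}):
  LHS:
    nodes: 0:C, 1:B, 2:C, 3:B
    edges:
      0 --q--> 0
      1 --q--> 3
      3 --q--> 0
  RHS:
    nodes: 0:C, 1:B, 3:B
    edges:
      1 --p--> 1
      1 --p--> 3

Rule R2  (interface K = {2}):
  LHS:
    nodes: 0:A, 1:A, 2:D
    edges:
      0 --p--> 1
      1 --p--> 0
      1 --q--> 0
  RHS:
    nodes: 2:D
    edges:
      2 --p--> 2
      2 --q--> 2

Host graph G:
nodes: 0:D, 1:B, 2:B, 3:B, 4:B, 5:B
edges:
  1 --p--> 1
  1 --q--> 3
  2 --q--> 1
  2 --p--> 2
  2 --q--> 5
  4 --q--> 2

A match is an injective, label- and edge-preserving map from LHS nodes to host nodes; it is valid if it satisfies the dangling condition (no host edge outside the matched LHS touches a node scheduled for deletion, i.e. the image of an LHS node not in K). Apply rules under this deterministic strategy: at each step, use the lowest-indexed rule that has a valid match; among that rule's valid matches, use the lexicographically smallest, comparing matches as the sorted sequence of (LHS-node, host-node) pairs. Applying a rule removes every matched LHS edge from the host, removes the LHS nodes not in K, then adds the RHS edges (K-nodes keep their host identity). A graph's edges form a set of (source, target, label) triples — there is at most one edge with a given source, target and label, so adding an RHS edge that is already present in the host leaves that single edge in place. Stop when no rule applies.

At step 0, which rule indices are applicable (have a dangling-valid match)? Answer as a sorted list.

R0: 1 valid match — {0↦2, 1↦4, 2↦5}
R1: no valid match — LHS pattern not found
R2: no valid match — LHS pattern not found

Answer: [R0]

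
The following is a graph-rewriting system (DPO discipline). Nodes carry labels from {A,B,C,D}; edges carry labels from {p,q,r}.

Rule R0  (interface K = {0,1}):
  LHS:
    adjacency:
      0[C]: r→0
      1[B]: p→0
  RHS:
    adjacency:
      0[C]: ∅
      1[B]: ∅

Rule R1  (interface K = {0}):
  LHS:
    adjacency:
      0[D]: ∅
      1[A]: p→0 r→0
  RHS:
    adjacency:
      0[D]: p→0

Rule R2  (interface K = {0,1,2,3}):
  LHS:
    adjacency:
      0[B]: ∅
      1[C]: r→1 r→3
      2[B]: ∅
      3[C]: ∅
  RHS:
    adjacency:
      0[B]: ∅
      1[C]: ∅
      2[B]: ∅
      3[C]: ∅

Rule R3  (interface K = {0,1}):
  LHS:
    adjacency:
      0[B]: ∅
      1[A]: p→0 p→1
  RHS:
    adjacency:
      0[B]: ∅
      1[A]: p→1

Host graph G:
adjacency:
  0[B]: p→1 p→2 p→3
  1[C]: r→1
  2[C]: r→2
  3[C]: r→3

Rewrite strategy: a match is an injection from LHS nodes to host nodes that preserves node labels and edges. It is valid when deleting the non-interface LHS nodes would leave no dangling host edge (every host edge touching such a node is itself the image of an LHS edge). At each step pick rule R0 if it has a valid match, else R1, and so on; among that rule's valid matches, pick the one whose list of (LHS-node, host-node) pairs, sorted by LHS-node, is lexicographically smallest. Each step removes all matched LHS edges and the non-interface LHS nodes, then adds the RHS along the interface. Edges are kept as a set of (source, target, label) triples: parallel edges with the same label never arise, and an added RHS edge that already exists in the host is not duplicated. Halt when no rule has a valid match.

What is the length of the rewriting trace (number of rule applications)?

initial: |V|=4 |E|=6  E = 0-p->1 0-p->2 0-p->3 1-r->1 2-r->2 3-r->3
step 1: apply R0 at {0↦1, 1↦0}  → |V|=4 |E|=4  E = 0-p->2 0-p->3 2-r->2 3-r->3
step 2: apply R0 at {0↦2, 1↦0}  → |V|=4 |E|=2  E = 0-p->3 3-r->3
step 3: apply R0 at {0↦3, 1↦0}  → |V|=4 |E|=0  E = ∅
normal form: no rule applies after step 3

Answer: 3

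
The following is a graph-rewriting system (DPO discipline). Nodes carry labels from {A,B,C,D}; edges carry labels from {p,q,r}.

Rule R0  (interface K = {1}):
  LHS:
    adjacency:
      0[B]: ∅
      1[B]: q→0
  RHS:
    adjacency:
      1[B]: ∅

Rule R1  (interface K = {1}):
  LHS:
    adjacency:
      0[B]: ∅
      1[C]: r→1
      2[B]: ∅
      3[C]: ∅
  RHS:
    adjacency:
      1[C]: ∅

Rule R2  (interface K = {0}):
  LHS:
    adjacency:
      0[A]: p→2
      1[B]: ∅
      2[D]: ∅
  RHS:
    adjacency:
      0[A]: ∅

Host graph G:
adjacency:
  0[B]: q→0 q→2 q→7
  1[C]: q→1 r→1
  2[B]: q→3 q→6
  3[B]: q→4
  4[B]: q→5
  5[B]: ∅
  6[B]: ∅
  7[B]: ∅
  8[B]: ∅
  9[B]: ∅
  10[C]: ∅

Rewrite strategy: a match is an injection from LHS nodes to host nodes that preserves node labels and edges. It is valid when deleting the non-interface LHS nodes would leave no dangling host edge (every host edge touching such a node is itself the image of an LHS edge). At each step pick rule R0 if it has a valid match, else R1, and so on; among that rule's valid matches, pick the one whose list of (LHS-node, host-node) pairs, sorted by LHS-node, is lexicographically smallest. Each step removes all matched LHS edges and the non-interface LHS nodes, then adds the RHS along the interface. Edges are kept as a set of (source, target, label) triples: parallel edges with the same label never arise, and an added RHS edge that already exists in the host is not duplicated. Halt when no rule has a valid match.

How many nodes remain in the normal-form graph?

start.  V:11 E:9  edges: 0-q->0 0-q->2 0-q->7 1-q->1 1-r->1 2-q->3 2-q->6 3-q->4 4-q->5
1. fire R0 via {0↦5, 1↦4}  →  V:10 E:8  edges: 0-q->0 0-q->2 0-q->7 1-q->1 1-r->1 2-q->3 2-q->6 3-q->4
2. fire R0 via {0↦4, 1↦3}  →  V:9 E:7  edges: 0-q->0 0-q->2 0-q->7 1-q->1 1-r->1 2-q->3 2-q->6
3. fire R0 via {0↦3, 1↦2}  →  V:8 E:6  edges: 0-q->0 0-q->2 0-q->7 1-q->1 1-r->1 2-q->6
4. fire R0 via {0↦6, 1↦2}  →  V:7 E:5  edges: 0-q->0 0-q->2 0-q->7 1-q->1 1-r->1
5. fire R0 via {0↦2, 1↦0}  →  V:6 E:4  edges: 0-q->0 0-q->7 1-q->1 1-r->1
6. fire R0 via {0↦7, 1↦0}  →  V:5 E:3  edges: 0-q->0 1-q->1 1-r->1
7. fire R1 via {0↦8, 1↦1, 2↦9, 3↦10}  →  V:2 E:2  edges: 0-q->0 1-q->1
final graph: no rule applies after step 7
NF nodes: {0:B, 1:C}

Answer: 2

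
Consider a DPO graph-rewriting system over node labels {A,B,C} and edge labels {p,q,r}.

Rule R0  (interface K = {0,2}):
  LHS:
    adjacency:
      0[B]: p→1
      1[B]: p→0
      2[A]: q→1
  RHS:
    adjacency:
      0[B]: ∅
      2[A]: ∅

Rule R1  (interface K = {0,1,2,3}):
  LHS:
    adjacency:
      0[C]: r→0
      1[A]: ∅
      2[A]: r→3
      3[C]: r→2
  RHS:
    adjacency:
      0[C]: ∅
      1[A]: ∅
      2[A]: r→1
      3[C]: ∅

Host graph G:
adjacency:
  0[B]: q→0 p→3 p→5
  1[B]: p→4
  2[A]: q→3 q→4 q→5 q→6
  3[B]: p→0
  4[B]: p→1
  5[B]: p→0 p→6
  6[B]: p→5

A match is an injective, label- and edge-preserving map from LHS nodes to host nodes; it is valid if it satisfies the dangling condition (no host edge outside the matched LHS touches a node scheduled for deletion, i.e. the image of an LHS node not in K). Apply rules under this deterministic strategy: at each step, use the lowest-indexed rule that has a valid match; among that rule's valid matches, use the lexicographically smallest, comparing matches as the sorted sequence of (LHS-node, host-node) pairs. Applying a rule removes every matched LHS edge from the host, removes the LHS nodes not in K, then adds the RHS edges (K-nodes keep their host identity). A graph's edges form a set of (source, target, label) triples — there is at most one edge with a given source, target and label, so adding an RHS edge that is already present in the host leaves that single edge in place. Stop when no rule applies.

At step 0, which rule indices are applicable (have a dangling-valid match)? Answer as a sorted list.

R0: 3 valid matches — {0↦0, 1↦3, 2↦2}, {0↦1, 1↦4, 2↦2}, {0↦5, 1↦6, 2↦2}
R1: no valid match — LHS pattern not found

Answer: [R0]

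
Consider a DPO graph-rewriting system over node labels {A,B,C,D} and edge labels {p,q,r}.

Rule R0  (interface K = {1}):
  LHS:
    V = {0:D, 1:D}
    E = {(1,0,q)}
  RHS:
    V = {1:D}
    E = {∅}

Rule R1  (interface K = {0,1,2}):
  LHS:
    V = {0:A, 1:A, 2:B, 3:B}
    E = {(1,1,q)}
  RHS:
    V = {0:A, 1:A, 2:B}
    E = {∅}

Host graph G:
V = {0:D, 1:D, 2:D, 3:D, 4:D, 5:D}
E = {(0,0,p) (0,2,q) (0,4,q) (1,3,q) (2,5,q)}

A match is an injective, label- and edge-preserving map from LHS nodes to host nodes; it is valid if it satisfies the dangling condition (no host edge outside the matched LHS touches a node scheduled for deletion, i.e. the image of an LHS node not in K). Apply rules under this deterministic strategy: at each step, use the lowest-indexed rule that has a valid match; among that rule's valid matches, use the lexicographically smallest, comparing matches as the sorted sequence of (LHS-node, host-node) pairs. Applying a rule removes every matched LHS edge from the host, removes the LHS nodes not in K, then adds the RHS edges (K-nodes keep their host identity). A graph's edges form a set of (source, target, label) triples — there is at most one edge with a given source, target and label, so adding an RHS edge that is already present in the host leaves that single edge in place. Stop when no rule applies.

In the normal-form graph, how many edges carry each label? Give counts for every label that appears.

start.  V:6 E:5  edges: 0-p->0 0-q->2 0-q->4 1-q->3 2-q->5
1. fire R0 via {0↦3, 1↦1}  →  V:5 E:4  edges: 0-p->0 0-q->2 0-q->4 2-q->5
2. fire R0 via {0↦4, 1↦0}  →  V:4 E:3  edges: 0-p->0 0-q->2 2-q->5
3. fire R0 via {0↦5, 1↦2}  →  V:3 E:2  edges: 0-p->0 0-q->2
4. fire R0 via {0↦2, 1↦0}  →  V:2 E:1  edges: 0-p->0
halt: no rule applies after step 4
NF edges: [(0, 0, 'p')]

Answer: p:1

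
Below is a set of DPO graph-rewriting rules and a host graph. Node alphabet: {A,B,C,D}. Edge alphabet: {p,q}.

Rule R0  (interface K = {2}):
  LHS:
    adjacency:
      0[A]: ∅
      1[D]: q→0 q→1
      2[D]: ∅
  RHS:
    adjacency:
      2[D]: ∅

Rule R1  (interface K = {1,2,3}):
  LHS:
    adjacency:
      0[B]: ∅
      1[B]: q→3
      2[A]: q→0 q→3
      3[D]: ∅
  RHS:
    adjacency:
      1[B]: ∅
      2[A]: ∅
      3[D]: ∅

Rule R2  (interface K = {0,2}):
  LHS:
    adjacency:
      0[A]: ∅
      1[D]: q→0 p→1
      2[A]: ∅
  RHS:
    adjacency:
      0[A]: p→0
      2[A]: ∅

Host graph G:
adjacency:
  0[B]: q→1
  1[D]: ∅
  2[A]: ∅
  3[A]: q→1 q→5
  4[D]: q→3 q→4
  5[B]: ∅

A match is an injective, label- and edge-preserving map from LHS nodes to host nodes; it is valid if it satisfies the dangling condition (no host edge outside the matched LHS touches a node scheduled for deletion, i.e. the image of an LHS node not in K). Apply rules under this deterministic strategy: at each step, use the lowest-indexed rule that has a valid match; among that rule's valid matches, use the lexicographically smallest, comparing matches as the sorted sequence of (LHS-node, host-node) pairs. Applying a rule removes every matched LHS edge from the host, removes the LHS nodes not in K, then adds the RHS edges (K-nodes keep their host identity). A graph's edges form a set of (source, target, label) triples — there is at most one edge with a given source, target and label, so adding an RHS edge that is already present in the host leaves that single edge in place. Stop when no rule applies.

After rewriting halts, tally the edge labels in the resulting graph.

Answer: (no edges)

Steps:
start.  V:6 E:5  edges: 0-q->1 3-q->1 3-q->5 4-q->3 4-q->4
1. fire R1 via {0↦5, 1↦0, 2↦3, 3↦1}  →  V:5 E:2  edges: 4-q->3 4-q->4
2. fire R0 via {0↦3, 1↦4, 2↦1}  →  V:3 E:0  edges: ∅
normal form: no rule applies after step 2
NF edges: []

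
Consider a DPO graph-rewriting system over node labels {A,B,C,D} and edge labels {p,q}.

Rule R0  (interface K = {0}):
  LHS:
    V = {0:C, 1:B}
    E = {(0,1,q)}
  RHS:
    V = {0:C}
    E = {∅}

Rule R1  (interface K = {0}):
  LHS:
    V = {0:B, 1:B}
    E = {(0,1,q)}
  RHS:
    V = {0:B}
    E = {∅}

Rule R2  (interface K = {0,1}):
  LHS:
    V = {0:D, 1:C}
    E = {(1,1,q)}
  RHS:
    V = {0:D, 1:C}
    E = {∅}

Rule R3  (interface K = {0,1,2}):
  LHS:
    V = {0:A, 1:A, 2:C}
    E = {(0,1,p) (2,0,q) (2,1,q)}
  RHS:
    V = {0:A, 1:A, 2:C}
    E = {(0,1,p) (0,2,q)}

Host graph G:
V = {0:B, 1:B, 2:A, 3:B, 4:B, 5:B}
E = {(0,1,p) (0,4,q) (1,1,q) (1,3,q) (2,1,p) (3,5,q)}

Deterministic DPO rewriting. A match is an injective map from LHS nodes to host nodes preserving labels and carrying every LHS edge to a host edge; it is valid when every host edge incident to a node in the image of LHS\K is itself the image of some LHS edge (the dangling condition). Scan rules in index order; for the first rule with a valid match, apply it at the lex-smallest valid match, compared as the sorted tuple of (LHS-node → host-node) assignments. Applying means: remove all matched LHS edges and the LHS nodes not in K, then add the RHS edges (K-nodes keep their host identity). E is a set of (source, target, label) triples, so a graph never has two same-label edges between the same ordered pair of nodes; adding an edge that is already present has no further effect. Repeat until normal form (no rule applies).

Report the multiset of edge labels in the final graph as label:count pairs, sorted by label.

Answer: p:2 q:1

Steps:
initial: |V|=6 |E|=6  E = 0-p->1 0-q->4 1-q->1 1-q->3 2-p->1 3-q->5
step 1: apply R1 at {0↦0, 1↦4}  → |V|=5 |E|=5  E = 0-p->1 1-q->1 1-q->3 2-p->1 3-q->5
step 2: apply R1 at {0↦3, 1↦5}  → |V|=4 |E|=4  E = 0-p->1 1-q->1 1-q->3 2-p->1
step 3: apply R1 at {0↦1, 1↦3}  → |V|=3 |E|=3  E = 0-p->1 1-q->1 2-p->1
halt: no rule applies after step 3
NF edges: [(0, 1, 'p'), (1, 1, 'q'), (2, 1, 'p')]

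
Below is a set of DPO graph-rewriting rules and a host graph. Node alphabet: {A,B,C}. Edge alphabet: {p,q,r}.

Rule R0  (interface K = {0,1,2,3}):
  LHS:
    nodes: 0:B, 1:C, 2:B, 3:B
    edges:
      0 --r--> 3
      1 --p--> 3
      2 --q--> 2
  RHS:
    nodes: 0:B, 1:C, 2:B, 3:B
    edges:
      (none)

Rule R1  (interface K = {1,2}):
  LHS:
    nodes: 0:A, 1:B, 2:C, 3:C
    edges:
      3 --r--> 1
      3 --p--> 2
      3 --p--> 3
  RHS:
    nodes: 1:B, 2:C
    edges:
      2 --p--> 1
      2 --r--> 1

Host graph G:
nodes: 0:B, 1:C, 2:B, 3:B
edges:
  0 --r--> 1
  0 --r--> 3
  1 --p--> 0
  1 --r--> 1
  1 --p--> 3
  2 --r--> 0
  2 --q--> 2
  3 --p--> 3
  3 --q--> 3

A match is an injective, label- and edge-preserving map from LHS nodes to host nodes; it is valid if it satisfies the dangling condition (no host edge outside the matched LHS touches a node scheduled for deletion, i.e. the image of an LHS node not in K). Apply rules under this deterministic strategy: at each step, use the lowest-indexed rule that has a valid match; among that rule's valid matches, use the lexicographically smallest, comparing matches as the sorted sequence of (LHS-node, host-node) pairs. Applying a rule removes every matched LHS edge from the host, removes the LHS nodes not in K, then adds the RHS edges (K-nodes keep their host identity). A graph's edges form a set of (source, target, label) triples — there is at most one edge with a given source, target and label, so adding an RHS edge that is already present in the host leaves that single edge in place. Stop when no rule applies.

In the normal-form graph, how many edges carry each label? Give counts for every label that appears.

start.  V:4 E:9  edges: 0-r->1 0-r->3 1-p->0 1-r->1 1-p->3 2-r->0 2-q->2 3-p->3 3-q->3
1. fire R0 via {0↦0, 1↦1, 2↦2, 3↦3}  →  V:4 E:6  edges: 0-r->1 1-p->0 1-r->1 2-r->0 3-p->3 3-q->3
2. fire R0 via {0↦2, 1↦1, 2↦3, 3↦0}  →  V:4 E:3  edges: 0-r->1 1-r->1 3-p->3
halt: no rule applies after step 2
NF edges: [(0, 1, 'r'), (1, 1, 'r'), (3, 3, 'p')]

Answer: p:1 r:2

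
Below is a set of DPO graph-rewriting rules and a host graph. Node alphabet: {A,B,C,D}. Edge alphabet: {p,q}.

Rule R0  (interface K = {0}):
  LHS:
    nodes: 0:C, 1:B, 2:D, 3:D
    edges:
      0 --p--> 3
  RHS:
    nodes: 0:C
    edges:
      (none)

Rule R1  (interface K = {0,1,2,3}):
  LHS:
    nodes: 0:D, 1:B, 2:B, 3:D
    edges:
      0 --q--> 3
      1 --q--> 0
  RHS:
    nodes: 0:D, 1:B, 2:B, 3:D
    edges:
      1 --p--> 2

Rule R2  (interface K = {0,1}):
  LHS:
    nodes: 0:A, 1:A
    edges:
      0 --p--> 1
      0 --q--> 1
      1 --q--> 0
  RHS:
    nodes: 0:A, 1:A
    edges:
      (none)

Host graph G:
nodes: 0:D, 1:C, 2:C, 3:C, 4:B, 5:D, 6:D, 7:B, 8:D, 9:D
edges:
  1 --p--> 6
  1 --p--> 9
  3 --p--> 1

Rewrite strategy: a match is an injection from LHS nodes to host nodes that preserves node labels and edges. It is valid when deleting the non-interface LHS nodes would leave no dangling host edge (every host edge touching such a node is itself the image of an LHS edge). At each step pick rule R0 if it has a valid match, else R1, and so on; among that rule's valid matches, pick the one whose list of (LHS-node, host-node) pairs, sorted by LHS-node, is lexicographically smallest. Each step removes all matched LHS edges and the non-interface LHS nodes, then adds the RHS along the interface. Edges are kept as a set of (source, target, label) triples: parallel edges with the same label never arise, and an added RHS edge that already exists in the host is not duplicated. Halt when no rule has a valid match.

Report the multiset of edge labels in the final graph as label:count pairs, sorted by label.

initial: |V|=10 |E|=3  E = 1-p->6 1-p->9 3-p->1
step 1: apply R0 at {0↦1, 1↦4, 2↦0, 3↦6}  → |V|=7 |E|=2  E = 1-p->9 3-p->1
step 2: apply R0 at {0↦1, 1↦7, 2↦5, 3↦9}  → |V|=4 |E|=1  E = 3-p->1
halt: no rule applies after step 2
NF edges: [(3, 1, 'p')]

Answer: p:1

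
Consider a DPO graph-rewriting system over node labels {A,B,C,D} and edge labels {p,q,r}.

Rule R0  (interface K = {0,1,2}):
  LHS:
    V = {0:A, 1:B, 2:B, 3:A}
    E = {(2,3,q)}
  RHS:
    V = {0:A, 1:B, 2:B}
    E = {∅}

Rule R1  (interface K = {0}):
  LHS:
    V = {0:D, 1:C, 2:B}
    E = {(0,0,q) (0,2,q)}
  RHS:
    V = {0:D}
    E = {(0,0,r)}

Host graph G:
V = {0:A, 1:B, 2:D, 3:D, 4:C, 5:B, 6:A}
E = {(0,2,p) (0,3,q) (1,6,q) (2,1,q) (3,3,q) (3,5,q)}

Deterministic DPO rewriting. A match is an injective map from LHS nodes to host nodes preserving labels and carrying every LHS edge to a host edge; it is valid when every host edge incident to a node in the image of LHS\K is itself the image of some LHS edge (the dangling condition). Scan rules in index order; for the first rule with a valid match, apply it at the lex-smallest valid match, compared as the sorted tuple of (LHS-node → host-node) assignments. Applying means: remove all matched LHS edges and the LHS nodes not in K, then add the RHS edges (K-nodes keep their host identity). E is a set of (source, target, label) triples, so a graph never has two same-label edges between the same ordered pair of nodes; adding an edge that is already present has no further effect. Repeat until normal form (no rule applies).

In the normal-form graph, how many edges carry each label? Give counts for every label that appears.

[0] host  ⇒  7 nodes, 6 edges  {0-p->2 0-q->3 1-q->6 2-q->1 3-q->3 3-q->5}
[1] R0 @ {0↦0, 1↦5, 2↦1, 3↦6}  ⇒  6 nodes, 5 edges  {0-p->2 0-q->3 2-q->1 3-q->3 3-q->5}
[2] R1 @ {0↦3, 1↦4, 2↦5}  ⇒  4 nodes, 4 edges  {0-p->2 0-q->3 2-q->1 3-r->3}
halt: no rule applies after step 2
NF edges: [(0, 2, 'p'), (0, 3, 'q'), (2, 1, 'q'), (3, 3, 'r')]

Answer: p:1 q:2 r:1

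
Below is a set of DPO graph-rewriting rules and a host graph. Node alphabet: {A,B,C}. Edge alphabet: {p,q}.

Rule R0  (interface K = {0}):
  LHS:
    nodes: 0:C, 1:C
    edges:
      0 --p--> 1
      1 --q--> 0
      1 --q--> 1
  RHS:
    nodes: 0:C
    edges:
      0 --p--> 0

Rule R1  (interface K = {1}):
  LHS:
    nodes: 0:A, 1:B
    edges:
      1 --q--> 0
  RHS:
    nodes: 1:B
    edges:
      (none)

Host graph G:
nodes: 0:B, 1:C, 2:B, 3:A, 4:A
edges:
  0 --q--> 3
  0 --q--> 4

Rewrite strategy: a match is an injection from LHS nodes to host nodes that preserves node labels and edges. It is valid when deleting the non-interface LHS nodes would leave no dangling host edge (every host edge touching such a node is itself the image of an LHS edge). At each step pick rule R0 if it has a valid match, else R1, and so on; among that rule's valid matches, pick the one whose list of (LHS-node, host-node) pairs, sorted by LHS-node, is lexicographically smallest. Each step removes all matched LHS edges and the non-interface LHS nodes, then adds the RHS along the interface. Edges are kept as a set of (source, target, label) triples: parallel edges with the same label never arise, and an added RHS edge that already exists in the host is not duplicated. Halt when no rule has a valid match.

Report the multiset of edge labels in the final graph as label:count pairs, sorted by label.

Answer: (no edges)

Derivation:
start.  V:5 E:2  edges: 0-q->3 0-q->4
1. fire R1 via {0↦3, 1↦0}  →  V:4 E:1  edges: 0-q->4
2. fire R1 via {0↦4, 1↦0}  →  V:3 E:0  edges: ∅
halt: no rule applies after step 2
NF edges: []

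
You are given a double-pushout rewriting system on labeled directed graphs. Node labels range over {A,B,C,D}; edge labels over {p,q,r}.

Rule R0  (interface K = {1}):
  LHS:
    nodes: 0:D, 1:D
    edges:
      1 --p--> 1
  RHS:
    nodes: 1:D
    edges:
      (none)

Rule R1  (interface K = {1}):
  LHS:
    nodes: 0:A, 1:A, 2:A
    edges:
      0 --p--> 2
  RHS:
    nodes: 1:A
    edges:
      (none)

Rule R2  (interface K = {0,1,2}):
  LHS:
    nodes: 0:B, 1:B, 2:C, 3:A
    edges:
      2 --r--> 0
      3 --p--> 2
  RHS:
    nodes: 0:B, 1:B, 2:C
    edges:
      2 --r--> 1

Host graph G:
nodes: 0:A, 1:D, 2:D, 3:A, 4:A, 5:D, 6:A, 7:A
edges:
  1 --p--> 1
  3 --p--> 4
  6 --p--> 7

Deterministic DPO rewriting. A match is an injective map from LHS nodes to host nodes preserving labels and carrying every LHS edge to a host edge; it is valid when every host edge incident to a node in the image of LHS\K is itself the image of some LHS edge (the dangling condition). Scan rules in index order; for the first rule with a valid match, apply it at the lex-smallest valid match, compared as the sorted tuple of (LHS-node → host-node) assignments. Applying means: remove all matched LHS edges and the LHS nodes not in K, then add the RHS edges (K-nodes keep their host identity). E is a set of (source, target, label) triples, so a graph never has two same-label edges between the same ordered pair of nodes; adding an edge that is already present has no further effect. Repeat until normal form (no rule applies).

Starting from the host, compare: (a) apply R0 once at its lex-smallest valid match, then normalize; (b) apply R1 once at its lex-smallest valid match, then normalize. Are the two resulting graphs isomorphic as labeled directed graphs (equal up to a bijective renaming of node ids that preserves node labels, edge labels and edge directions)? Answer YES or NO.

Answer: YES

Derivation:
branch R0-first: apply at {0↦2, 1↦1} → |E|=2, then 2 more step(s) → NF |V|=3 |E|=0 V={0:A, 1:D, 5:D} E=∅
branch R1-first: apply at {0↦3, 1↦0, 2↦4} → |E|=2, then 2 more step(s) → NF |V|=3 |E|=0 V={0:A, 1:D, 5:D} E=∅
graphs isomorphic (equal up to label-preserving node renaming)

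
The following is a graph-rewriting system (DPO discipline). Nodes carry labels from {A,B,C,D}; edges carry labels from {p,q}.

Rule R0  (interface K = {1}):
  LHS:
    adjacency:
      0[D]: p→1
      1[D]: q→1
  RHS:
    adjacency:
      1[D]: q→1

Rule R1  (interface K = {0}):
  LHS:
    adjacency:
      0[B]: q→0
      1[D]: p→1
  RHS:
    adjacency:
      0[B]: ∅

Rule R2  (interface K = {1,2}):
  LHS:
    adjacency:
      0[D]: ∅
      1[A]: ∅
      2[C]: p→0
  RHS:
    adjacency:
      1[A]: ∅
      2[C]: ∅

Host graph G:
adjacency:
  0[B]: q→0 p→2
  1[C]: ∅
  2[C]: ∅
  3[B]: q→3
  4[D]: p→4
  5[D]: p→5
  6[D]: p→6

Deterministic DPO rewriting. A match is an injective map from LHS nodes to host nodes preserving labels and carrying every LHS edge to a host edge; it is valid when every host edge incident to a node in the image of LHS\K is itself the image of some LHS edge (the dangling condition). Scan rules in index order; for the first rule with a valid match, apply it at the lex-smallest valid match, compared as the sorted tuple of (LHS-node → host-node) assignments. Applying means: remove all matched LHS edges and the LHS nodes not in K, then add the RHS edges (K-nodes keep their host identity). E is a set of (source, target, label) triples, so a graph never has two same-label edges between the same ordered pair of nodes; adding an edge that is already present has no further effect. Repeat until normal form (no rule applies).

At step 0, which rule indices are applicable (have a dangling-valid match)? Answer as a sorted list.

Answer: [R1]

Rewrite trace:
R0: no valid match — LHS pattern not found
R1: 6 valid matches — {0↦0, 1↦4}, {0↦0, 1↦5}, {0↦0, 1↦6} (+3 more)
R2: no valid match — LHS pattern not found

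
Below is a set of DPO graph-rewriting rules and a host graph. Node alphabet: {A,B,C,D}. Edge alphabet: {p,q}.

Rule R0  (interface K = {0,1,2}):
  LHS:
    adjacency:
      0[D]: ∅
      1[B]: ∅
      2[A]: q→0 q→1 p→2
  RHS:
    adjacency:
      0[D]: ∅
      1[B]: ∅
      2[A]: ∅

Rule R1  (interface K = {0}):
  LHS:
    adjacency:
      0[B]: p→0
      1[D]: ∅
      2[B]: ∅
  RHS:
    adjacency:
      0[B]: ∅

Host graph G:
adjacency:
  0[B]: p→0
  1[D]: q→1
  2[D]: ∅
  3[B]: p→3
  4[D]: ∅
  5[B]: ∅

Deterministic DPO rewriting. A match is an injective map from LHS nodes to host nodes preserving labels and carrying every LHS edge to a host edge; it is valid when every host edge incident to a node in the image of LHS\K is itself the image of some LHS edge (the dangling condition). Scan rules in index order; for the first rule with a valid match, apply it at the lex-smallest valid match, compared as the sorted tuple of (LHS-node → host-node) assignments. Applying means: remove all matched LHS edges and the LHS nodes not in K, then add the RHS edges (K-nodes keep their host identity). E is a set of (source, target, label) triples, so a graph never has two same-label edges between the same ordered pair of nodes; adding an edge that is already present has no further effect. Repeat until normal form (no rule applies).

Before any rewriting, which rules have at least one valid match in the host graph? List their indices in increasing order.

R0: no valid match — LHS pattern not found
R1: 4 valid matches — {0↦0, 1↦2, 2↦5}, {0↦0, 1↦4, 2↦5}, {0↦3, 1↦2, 2↦5} (+1 more)

Answer: [R1]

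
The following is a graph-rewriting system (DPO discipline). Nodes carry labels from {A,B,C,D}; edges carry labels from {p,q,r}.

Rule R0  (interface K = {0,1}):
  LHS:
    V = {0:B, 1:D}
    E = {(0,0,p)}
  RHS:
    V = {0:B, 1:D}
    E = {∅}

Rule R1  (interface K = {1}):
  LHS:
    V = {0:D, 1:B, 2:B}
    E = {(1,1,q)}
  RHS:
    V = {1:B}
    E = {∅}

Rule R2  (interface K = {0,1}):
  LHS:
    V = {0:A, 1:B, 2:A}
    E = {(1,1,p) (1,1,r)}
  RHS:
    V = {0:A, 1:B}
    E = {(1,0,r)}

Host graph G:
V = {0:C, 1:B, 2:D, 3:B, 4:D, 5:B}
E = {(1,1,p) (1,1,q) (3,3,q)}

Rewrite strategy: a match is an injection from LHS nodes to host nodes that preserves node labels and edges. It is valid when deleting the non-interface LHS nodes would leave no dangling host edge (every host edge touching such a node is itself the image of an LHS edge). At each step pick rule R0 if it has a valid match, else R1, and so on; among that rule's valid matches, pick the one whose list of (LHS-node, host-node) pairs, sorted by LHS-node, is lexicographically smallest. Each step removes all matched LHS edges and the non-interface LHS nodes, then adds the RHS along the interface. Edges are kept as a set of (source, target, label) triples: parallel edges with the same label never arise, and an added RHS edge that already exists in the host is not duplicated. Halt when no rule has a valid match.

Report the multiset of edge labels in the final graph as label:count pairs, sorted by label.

Answer: (no edges)

Rewrite trace:
initial: |V|=6 |E|=3  E = 1-p->1 1-q->1 3-q->3
step 1: apply R0 at {0↦1, 1↦2}  → |V|=6 |E|=2  E = 1-q->1 3-q->3
step 2: apply R1 at {0↦2, 1↦1, 2↦5}  → |V|=4 |E|=1  E = 3-q->3
step 3: apply R1 at {0↦4, 1↦3, 2↦1}  → |V|=2 |E|=0  E = ∅
halt: no rule applies after step 3
NF edges: []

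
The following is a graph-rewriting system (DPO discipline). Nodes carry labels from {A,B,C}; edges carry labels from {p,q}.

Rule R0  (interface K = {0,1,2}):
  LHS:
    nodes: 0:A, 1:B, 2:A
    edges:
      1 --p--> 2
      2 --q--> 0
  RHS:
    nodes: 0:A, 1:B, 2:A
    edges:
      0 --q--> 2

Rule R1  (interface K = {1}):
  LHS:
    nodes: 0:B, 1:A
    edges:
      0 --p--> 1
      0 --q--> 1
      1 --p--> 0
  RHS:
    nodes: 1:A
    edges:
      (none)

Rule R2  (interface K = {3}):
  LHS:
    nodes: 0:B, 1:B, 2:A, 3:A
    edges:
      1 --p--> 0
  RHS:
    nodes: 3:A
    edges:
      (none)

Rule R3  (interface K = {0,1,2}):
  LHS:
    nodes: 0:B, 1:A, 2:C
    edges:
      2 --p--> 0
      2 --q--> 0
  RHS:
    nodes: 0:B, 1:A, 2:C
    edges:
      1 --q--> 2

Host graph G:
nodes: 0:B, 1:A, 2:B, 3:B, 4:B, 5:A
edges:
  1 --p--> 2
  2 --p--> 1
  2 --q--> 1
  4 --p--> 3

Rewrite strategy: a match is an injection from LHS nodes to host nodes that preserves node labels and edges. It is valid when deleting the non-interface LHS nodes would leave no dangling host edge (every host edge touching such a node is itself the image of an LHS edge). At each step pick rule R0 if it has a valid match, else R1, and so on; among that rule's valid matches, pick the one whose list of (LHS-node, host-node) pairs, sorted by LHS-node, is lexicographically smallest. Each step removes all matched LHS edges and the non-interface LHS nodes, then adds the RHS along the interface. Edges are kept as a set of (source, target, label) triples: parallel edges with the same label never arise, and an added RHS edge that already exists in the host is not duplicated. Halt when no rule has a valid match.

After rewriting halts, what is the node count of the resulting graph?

[0] host  ⇒  6 nodes, 4 edges  {1-p->2 2-p->1 2-q->1 4-p->3}
[1] R1 @ {0↦2, 1↦1}  ⇒  5 nodes, 1 edges  {4-p->3}
[2] R2 @ {0↦3, 1↦4, 2↦1, 3↦5}  ⇒  2 nodes, 0 edges  {∅}
final graph: no rule applies after step 2
NF nodes: {0:B, 5:A}

Answer: 2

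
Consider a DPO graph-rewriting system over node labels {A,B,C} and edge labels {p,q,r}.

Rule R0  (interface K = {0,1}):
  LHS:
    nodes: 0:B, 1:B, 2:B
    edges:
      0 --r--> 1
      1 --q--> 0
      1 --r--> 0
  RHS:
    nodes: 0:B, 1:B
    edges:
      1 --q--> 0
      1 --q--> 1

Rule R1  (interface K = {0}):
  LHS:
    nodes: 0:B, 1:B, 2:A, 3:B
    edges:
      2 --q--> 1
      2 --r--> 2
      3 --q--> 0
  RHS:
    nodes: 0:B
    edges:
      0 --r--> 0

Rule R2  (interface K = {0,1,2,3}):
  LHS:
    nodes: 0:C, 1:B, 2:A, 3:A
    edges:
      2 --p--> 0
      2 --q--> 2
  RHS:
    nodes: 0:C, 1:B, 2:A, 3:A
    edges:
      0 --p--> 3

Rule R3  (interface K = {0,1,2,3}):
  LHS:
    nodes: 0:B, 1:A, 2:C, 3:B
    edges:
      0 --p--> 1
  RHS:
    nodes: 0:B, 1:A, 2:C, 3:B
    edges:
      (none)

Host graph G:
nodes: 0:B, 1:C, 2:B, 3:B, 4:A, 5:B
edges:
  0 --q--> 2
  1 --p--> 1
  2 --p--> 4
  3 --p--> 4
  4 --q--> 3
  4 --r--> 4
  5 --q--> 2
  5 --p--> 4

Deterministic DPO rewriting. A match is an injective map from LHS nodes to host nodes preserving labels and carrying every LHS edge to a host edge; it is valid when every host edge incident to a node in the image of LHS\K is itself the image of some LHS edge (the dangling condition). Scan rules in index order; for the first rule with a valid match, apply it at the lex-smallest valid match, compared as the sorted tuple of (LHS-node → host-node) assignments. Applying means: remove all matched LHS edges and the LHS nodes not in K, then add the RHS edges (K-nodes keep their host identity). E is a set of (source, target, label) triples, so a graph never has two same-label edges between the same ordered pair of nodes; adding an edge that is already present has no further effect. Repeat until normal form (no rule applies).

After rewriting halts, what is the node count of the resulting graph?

initial: |V|=6 |E|=8  E = 0-q->2 1-p->1 2-p->4 3-p->4 4-q->3 4-r->4 5-q->2 5-p->4
step 1: apply R3 at {0↦2, 1↦4, 2↦1, 3↦0}  → |V|=6 |E|=7  E = 0-q->2 1-p->1 3-p->4 4-q->3 4-r->4 5-q->2 5-p->4
step 2: apply R3 at {0↦3, 1↦4, 2↦1, 3↦0}  → |V|=6 |E|=6  E = 0-q->2 1-p->1 4-q->3 4-r->4 5-q->2 5-p->4
step 3: apply R3 at {0↦5, 1↦4, 2↦1, 3↦0}  → |V|=6 |E|=5  E = 0-q->2 1-p->1 4-q->3 4-r->4 5-q->2
step 4: apply R1 at {0↦2, 1↦3, 2↦4, 3↦0}  → |V|=3 |E|=3  E = 1-p->1 2-r->2 5-q->2
normal form: no rule applies after step 4
NF nodes: {1:C, 2:B, 5:B}

Answer: 3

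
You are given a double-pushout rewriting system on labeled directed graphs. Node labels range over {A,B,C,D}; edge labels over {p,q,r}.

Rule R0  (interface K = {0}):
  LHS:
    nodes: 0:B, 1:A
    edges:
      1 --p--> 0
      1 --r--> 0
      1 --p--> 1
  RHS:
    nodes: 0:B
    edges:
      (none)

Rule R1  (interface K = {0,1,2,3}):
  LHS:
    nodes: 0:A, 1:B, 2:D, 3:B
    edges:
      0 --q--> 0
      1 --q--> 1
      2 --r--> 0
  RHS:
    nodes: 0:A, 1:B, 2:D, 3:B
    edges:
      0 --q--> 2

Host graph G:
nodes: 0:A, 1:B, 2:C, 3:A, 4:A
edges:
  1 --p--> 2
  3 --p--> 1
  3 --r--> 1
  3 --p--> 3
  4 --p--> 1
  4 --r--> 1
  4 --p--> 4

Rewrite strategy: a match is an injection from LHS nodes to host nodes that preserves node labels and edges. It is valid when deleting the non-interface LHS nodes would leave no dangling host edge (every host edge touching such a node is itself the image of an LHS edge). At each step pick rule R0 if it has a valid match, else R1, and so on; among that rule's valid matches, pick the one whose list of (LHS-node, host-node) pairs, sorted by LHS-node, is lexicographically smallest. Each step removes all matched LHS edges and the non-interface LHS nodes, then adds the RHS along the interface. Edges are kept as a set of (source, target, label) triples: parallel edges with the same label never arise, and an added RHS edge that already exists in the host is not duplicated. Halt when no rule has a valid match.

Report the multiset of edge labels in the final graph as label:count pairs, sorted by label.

Answer: p:1

Steps:
initial: |V|=5 |E|=7  E = 1-p->2 3-p->1 3-r->1 3-p->3 4-p->1 4-r->1 4-p->4
step 1: apply R0 at {0↦1, 1↦3}  → |V|=4 |E|=4  E = 1-p->2 4-p->1 4-r->1 4-p->4
step 2: apply R0 at {0↦1, 1↦4}  → |V|=3 |E|=1  E = 1-p->2
normal form: no rule applies after step 2
NF edges: [(1, 2, 'p')]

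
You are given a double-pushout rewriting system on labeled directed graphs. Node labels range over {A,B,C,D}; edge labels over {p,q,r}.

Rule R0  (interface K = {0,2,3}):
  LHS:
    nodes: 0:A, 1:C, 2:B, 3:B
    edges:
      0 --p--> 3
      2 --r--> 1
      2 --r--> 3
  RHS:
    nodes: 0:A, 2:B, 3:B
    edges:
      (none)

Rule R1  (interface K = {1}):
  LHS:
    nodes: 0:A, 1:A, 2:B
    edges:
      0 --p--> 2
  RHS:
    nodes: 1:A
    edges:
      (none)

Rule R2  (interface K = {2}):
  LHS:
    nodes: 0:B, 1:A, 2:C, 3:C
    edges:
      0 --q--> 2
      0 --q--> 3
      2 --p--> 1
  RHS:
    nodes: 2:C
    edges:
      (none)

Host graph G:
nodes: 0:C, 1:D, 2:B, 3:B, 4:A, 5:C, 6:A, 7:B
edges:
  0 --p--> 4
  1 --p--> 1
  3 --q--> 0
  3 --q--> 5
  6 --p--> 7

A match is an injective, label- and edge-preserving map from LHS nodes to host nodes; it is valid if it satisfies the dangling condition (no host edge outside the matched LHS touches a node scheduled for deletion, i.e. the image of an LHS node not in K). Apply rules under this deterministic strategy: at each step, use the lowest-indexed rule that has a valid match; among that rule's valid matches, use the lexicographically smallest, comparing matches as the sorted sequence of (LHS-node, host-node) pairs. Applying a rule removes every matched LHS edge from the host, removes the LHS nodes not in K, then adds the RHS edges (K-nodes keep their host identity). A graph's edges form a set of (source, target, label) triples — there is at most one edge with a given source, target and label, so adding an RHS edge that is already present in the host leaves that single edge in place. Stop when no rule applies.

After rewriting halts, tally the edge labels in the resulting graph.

initial: |V|=8 |E|=5  E = 0-p->4 1-p->1 3-q->0 3-q->5 6-p->7
step 1: apply R1 at {0↦6, 1↦4, 2↦7}  → |V|=6 |E|=4  E = 0-p->4 1-p->1 3-q->0 3-q->5
step 2: apply R2 at {0↦3, 1↦4, 2↦0, 3↦5}  → |V|=3 |E|=1  E = 1-p->1
final graph: no rule applies after step 2
NF edges: [(1, 1, 'p')]

Answer: p:1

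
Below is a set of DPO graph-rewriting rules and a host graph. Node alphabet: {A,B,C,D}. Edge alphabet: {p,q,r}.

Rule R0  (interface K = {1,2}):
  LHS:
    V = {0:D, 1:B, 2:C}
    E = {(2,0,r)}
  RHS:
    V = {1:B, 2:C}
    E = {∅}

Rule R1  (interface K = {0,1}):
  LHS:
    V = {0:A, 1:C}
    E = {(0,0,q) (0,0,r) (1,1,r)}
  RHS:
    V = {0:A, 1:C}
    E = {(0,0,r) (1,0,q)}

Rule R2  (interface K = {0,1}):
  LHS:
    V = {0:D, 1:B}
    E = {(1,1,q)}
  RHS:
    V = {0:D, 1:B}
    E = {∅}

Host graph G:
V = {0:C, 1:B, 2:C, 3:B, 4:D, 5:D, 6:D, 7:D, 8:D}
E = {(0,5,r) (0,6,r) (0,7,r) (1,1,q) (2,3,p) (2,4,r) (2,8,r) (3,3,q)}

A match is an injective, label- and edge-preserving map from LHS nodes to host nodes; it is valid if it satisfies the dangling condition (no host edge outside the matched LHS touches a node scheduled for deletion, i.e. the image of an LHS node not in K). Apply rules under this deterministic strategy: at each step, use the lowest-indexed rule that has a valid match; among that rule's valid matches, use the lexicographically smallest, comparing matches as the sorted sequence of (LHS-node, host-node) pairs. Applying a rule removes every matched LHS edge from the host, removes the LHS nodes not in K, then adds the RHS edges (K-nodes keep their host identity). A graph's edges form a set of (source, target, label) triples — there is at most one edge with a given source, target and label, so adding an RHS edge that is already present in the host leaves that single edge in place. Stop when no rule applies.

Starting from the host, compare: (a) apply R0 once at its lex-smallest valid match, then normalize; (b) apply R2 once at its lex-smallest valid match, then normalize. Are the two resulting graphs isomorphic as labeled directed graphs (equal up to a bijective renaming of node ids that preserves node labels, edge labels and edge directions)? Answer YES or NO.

branch R0-first: apply at {0↦4, 1↦1, 2↦2} → |E|=7, then 4 more step(s) → NF |V|=4 |E|=3 V={0:C, 1:B, 2:C, 3:B} E=1-q->1 2-p->3 3-q->3
branch R2-first: apply at {0↦4, 1↦1} → |E|=7, then 5 more step(s) → NF |V|=4 |E|=2 V={0:C, 1:B, 2:C, 3:B} E=2-p->3 3-q->3
graphs not isomorphic

Answer: NO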